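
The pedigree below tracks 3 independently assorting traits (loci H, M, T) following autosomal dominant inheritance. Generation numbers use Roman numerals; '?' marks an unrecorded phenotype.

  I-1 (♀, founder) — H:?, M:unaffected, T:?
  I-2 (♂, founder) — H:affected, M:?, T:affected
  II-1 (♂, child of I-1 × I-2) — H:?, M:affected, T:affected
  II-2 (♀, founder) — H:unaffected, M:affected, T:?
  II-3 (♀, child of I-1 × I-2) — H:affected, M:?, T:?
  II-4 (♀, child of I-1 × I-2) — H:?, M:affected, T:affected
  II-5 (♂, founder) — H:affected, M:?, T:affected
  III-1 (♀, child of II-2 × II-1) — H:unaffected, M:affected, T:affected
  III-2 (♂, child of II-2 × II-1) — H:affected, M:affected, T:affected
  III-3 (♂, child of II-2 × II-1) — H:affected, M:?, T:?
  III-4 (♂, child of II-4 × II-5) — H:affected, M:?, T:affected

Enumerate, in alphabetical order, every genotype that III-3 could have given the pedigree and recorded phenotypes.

H/I-1 ? ·: hh|Hh|HH
H/I-2 aff ·: Hh|HH
H/II-1 ? I-1×I-2: Hh
H/II-2 un ·: hh
H/II-3 aff I-1×I-2: Hh|HH
H/II-4 ? I-1×I-2: hh|Hh|HH
H/II-5 aff ·: Hh|HH
H/III-1 un II-2×II-1: hh
H/III-2 aff II-2×II-1: Hh
H/III-3 aff II-2×II-1: Hh
H/III-4 aff II-4×II-5: Hh|HH
⇒ H over [I-1,I-2,II-1,II-2,II-3,II-4,II-5,III-1,III-2,III-3,III-4]: 56 consistent
M/I-1 un ·: mm
M/I-2 ? ·: Mm|MM
M/II-1 aff I-1×I-2: Mm
M/II-2 aff ·: Mm|MM
M/II-3 ? I-1×I-2: mm|Mm
M/II-4 aff I-1×I-2: Mm
M/II-5 ? ·: mm|Mm|MM
M/III-1 aff II-2×II-1: Mm|MM
M/III-2 aff II-2×II-1: Mm|MM
M/III-3 ? II-2×II-1: mm|Mm|MM
M/III-4 ? II-4×II-5: mm|Mm|MM
⇒ M over [I-1,I-2,II-1,II-2,II-3,II-4,II-5,III-1,III-2,III-3,III-4]: 420 consistent
T/I-1 ? ·: tt|Tt|TT
T/I-2 aff ·: Tt|TT
T/II-1 aff I-1×I-2: Tt|TT
T/II-2 ? ·: tt|Tt|TT
T/II-3 ? I-1×I-2: tt|Tt|TT
T/II-4 aff I-1×I-2: Tt|TT
T/II-5 aff ·: Tt|TT
T/III-1 aff II-2×II-1: Tt|TT
T/III-2 aff II-2×II-1: Tt|TT
T/III-3 ? II-2×II-1: tt|Tt|TT
T/III-4 aff II-4×II-5: Tt|TT
⇒ T over [I-1,I-2,II-1,II-2,II-3,II-4,II-5,III-1,III-2,III-3,III-4]: 1862 consistent

III-3 ∈ {Hh MM TT, Hh MM Tt, Hh MM tt, Hh Mm TT, Hh Mm Tt, Hh Mm tt, Hh mm TT, Hh mm Tt, Hh mm tt}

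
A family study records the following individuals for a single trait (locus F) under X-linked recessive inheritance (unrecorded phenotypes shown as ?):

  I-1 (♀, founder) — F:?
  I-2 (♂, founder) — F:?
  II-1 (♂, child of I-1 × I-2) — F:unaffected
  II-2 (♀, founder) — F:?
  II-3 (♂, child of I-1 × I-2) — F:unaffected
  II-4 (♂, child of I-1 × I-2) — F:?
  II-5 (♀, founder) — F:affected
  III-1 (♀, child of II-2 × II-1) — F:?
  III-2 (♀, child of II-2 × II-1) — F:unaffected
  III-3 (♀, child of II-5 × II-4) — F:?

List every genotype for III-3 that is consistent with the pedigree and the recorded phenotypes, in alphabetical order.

F/I-1 ? ·: X^FX^F|X^FX^f
F/I-2 ? ·: X^FY|X^fY
F/II-1 un I-1×I-2: X^FY
F/II-2 ? ·: X^FX^F|X^FX^f|X^fX^f
F/II-3 un I-1×I-2: X^FY
F/II-4 ? I-1×I-2: X^FY|X^fY
F/II-5 aff ·: X^fX^f
F/III-1 ? II-2×II-1: X^FX^F|X^FX^f
F/III-2 un II-2×II-1: X^FX^F|X^FX^f
F/III-3 ? II-5×II-4: X^FX^f|X^fX^f
⇒ F over [I-1,I-2,II-1,II-2,II-3,II-4,II-5,III-1,III-2,III-3]: 36 consistent

III-3 ∈ {X^FX^f, X^fX^f}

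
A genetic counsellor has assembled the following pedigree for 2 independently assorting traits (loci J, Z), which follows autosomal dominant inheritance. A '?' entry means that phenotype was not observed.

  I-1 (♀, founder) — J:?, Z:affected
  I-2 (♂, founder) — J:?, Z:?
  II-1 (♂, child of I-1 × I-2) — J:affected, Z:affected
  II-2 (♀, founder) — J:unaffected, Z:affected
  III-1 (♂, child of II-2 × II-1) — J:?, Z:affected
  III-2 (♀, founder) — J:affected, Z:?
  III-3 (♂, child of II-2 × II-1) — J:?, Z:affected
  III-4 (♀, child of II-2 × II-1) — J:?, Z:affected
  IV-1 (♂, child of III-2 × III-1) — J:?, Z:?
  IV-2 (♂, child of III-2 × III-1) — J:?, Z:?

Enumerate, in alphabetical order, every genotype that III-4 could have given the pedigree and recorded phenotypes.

J/I-1 ? ·: jj|Jj|JJ
J/I-2 ? ·: jj|Jj|JJ
J/II-1 aff I-1×I-2: Jj|JJ
J/II-2 un ·: jj
J/III-1 ? II-2×II-1: jj|Jj
J/III-2 aff ·: Jj|JJ
J/III-3 ? II-2×II-1: jj|Jj
J/III-4 ? II-2×II-1: jj|Jj
J/IV-1 ? III-2×III-1: jj|Jj|JJ
J/IV-2 ? III-2×III-1: jj|Jj|JJ
⇒ J over [I-1,I-2,II-1,II-2,III-1,III-2,III-3,III-4,IV-1,IV-2]: 556 consistent
Z/I-1 aff ·: Zz|ZZ
Z/I-2 ? ·: zz|Zz|ZZ
Z/II-1 aff I-1×I-2: Zz|ZZ
Z/II-2 aff ·: Zz|ZZ
Z/III-1 aff II-2×II-1: Zz|ZZ
Z/III-2 ? ·: zz|Zz|ZZ
Z/III-3 aff II-2×II-1: Zz|ZZ
Z/III-4 aff II-2×II-1: Zz|ZZ
Z/IV-1 ? III-2×III-1: zz|Zz|ZZ
Z/IV-2 ? III-2×III-1: zz|Zz|ZZ
⇒ Z over [I-1,I-2,II-1,II-2,III-1,III-2,III-3,III-4,IV-1,IV-2]: 1312 consistent

III-4 ∈ {Jj ZZ, Jj Zz, jj ZZ, jj Zz}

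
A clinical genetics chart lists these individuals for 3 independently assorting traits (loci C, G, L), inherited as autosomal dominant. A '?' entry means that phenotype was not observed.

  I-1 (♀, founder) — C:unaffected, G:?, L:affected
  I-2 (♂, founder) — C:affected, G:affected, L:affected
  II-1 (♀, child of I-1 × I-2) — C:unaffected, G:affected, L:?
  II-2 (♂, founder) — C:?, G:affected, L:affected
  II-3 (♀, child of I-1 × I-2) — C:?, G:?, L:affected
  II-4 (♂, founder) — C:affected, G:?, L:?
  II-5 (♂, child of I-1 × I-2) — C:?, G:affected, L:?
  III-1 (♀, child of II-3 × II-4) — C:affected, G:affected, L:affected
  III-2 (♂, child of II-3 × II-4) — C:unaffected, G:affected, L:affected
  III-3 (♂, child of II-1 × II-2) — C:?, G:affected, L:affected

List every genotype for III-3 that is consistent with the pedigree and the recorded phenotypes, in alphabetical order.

III-3 ∈ {Cc GG LL, Cc GG Ll, Cc Gg LL, Cc Gg Ll, cc GG LL, cc GG Ll, cc Gg LL, cc Gg Ll}

C/I-1 un ·: cc
C/I-2 aff ·: Cc
C/II-1 un I-1×I-2: cc
C/II-2 ? ·: cc|Cc|CC
C/II-3 ? I-1×I-2: cc|Cc
C/II-4 aff ·: Cc
C/II-5 ? I-1×I-2: cc|Cc
C/III-1 aff II-3×II-4: Cc|CC
C/III-2 un II-3×II-4: cc
C/III-3 ? II-1×II-2: cc|Cc
⇒ C over [I-1,I-2,II-1,II-2,II-3,II-4,II-5,III-1,III-2,III-3]: 24 consistent
G/I-1 ? ·: gg|Gg|GG
G/I-2 aff ·: Gg|GG
G/II-1 aff I-1×I-2: Gg|GG
G/II-2 aff ·: Gg|GG
G/II-3 ? I-1×I-2: gg|Gg|GG
G/II-4 ? ·: gg|Gg|GG
G/II-5 aff I-1×I-2: Gg|GG
G/III-1 aff II-3×II-4: Gg|GG
G/III-2 aff II-3×II-4: Gg|GG
G/III-3 aff II-1×II-2: Gg|GG
⇒ G over [I-1,I-2,II-1,II-2,II-3,II-4,II-5,III-1,III-2,III-3]: 756 consistent
L/I-1 aff ·: Ll|LL
L/I-2 aff ·: Ll|LL
L/II-1 ? I-1×I-2: ll|Ll|LL
L/II-2 aff ·: Ll|LL
L/II-3 aff I-1×I-2: Ll|LL
L/II-4 ? ·: ll|Ll|LL
L/II-5 ? I-1×I-2: ll|Ll|LL
L/III-1 aff II-3×II-4: Ll|LL
L/III-2 aff II-3×II-4: Ll|LL
L/III-3 aff II-1×II-2: Ll|LL
⇒ L over [I-1,I-2,II-1,II-2,II-3,II-4,II-5,III-1,III-2,III-3]: 843 consistent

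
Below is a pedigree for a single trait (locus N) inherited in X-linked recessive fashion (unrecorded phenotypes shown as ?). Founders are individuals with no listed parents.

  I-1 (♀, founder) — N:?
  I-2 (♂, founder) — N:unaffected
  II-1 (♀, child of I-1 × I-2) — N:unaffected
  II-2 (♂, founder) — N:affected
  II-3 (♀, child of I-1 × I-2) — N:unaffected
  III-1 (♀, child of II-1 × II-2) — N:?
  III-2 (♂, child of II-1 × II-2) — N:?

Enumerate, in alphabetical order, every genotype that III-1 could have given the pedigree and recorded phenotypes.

III-1 ∈ {X^NX^n, X^nX^n}

N/I-1 ? ·: X^NX^N|X^NX^n|X^nX^n
N/I-2 un ·: X^NY
N/II-1 un I-1×I-2: X^NX^N|X^NX^n
N/II-2 aff ·: X^nY
N/II-3 un I-1×I-2: X^NX^N|X^NX^n
N/III-1 ? II-1×II-2: X^NX^n|X^nX^n
N/III-2 ? II-1×II-2: X^NY|X^nY
⇒ N over [I-1,I-2,II-1,II-2,II-3,III-1,III-2]: 15 consistent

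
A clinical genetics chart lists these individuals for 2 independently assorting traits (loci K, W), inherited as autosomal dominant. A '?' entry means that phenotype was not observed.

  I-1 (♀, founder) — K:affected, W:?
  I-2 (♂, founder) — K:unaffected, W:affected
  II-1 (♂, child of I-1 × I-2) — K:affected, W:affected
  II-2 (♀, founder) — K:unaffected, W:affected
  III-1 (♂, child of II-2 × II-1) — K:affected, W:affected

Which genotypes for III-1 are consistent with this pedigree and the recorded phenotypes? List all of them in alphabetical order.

III-1 ∈ {Kk WW, Kk Ww}

K/I-1 aff ·: Kk|KK
K/I-2 un ·: kk
K/II-1 aff I-1×I-2: Kk
K/II-2 un ·: kk
K/III-1 aff II-2×II-1: Kk
⇒ K over [I-1,I-2,II-1,II-2,III-1]: 2 consistent
W/I-1 ? ·: ww|Ww|WW
W/I-2 aff ·: Ww|WW
W/II-1 aff I-1×I-2: Ww|WW
W/II-2 aff ·: Ww|WW
W/III-1 aff II-2×II-1: Ww|WW
⇒ W over [I-1,I-2,II-1,II-2,III-1]: 32 consistent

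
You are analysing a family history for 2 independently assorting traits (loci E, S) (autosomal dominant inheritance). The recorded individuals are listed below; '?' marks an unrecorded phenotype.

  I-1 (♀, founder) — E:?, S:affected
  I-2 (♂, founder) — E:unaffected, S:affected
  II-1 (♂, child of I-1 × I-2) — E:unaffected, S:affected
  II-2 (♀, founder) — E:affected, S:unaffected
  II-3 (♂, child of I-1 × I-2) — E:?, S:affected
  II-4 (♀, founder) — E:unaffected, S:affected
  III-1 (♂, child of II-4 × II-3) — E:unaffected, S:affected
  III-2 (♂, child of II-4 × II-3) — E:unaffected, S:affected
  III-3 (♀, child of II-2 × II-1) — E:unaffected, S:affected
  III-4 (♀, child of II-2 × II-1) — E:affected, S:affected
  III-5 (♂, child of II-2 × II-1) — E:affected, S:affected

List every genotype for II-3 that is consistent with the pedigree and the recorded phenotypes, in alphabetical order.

II-3 ∈ {Ee SS, Ee Ss, ee SS, ee Ss}

E/I-1 ? ·: ee|Ee
E/I-2 un ·: ee
E/II-1 un I-1×I-2: ee
E/II-2 aff ·: Ee
E/II-3 ? I-1×I-2: ee|Ee
E/II-4 un ·: ee
E/III-1 un II-4×II-3: ee
E/III-2 un II-4×II-3: ee
E/III-3 un II-2×II-1: ee
E/III-4 aff II-2×II-1: Ee
E/III-5 aff II-2×II-1: Ee
⇒ E over [I-1,I-2,II-1,II-2,II-3,II-4,III-1,III-2,III-3,III-4,III-5]: 3 consistent
S/I-1 aff ·: Ss|SS
S/I-2 aff ·: Ss|SS
S/II-1 aff I-1×I-2: Ss|SS
S/II-2 un ·: ss
S/II-3 aff I-1×I-2: Ss|SS
S/II-4 aff ·: Ss|SS
S/III-1 aff II-4×II-3: Ss|SS
S/III-2 aff II-4×II-3: Ss|SS
S/III-3 aff II-2×II-1: Ss
S/III-4 aff II-2×II-1: Ss
S/III-5 aff II-2×II-1: Ss
⇒ S over [I-1,I-2,II-1,II-2,II-3,II-4,III-1,III-2,III-3,III-4,III-5]: 83 consistent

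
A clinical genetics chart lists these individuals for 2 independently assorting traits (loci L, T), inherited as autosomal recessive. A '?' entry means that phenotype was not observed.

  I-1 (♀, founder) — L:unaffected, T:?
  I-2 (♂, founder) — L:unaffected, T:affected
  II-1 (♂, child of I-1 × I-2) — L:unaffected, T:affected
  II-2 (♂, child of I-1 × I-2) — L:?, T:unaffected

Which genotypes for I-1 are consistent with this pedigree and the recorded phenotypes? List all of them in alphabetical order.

I-1 ∈ {LL Tt, Ll Tt}

L/I-1 un ·: LL|Ll
L/I-2 un ·: LL|Ll
L/II-1 un I-1×I-2: LL|Ll
L/II-2 ? I-1×I-2: LL|Ll|ll
⇒ L over [I-1,I-2,II-1,II-2]: 15 consistent
T/I-1 ? ·: Tt
T/I-2 aff ·: tt
T/II-1 aff I-1×I-2: tt
T/II-2 un I-1×I-2: Tt
⇒ T over [I-1,I-2,II-1,II-2]: 1 consistent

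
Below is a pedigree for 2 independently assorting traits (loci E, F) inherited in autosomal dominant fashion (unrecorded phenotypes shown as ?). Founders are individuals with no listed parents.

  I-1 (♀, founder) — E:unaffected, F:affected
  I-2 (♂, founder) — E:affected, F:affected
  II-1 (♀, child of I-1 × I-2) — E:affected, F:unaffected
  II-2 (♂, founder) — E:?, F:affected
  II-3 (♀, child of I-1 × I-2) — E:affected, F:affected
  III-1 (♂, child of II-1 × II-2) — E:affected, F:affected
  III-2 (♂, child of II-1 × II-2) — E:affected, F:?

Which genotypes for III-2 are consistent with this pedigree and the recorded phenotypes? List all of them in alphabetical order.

III-2 ∈ {EE Ff, EE ff, Ee Ff, Ee ff}

E/I-1 un ·: ee
E/I-2 aff ·: Ee|EE
E/II-1 aff I-1×I-2: Ee
E/II-2 ? ·: ee|Ee|EE
E/II-3 aff I-1×I-2: Ee
E/III-1 aff II-1×II-2: Ee|EE
E/III-2 aff II-1×II-2: Ee|EE
⇒ E over [I-1,I-2,II-1,II-2,II-3,III-1,III-2]: 18 consistent
F/I-1 aff ·: Ff
F/I-2 aff ·: Ff
F/II-1 un I-1×I-2: ff
F/II-2 aff ·: Ff|FF
F/II-3 aff I-1×I-2: Ff|FF
F/III-1 aff II-1×II-2: Ff
F/III-2 ? II-1×II-2: ff|Ff
⇒ F over [I-1,I-2,II-1,II-2,II-3,III-1,III-2]: 6 consistent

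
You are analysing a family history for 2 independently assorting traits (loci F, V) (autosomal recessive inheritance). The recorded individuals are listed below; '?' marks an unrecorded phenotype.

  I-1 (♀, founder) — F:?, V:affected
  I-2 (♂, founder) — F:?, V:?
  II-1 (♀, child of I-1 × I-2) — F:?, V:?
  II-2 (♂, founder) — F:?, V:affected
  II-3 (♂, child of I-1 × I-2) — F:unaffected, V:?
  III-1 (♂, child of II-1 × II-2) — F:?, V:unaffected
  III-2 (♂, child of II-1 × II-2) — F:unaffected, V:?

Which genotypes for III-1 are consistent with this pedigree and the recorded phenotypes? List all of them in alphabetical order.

F/I-1 ? ·: FF|Ff|ff
F/I-2 ? ·: FF|Ff|ff
F/II-1 ? I-1×I-2: FF|Ff|ff
F/II-2 ? ·: FF|Ff|ff
F/II-3 un I-1×I-2: FF|Ff
F/III-1 ? II-1×II-2: FF|Ff|ff
F/III-2 un II-1×II-2: FF|Ff
⇒ F over [I-1,I-2,II-1,II-2,II-3,III-1,III-2]: 174 consistent
V/I-1 aff ·: vv
V/I-2 ? ·: VV|Vv
V/II-1 ? I-1×I-2: Vv
V/II-2 aff ·: vv
V/II-3 ? I-1×I-2: Vv|vv
V/III-1 un II-1×II-2: Vv
V/III-2 ? II-1×II-2: Vv|vv
⇒ V over [I-1,I-2,II-1,II-2,II-3,III-1,III-2]: 6 consistent

III-1 ∈ {FF Vv, Ff Vv, ff Vv}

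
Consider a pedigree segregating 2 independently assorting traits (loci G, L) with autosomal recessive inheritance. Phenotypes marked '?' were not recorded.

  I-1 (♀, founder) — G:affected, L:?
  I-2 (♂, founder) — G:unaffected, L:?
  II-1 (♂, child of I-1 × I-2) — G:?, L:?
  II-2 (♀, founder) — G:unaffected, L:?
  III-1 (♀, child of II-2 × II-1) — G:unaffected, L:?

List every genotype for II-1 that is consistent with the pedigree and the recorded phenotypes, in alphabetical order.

G/I-1 aff ·: gg
G/I-2 un ·: GG|Gg
G/II-1 ? I-1×I-2: Gg|gg
G/II-2 un ·: GG|Gg
G/III-1 un II-2×II-1: GG|Gg
⇒ G over [I-1,I-2,II-1,II-2,III-1]: 10 consistent
L/I-1 ? ·: LL|Ll|ll
L/I-2 ? ·: LL|Ll|ll
L/II-1 ? I-1×I-2: LL|Ll|ll
L/II-2 ? ·: LL|Ll|ll
L/III-1 ? II-2×II-1: LL|Ll|ll
⇒ L over [I-1,I-2,II-1,II-2,III-1]: 81 consistent

II-1 ∈ {Gg LL, Gg Ll, Gg ll, gg LL, gg Ll, gg ll}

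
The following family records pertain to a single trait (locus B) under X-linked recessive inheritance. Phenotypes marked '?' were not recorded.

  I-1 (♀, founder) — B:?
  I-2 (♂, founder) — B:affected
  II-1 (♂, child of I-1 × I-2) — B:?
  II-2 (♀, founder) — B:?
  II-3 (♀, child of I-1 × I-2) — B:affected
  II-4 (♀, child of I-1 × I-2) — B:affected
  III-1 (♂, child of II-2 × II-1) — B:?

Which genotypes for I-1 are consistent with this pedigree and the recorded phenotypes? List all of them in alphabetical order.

I-1 ∈ {X^BX^b, X^bX^b}

B/I-1 ? ·: X^BX^b|X^bX^b
B/I-2 aff ·: X^bY
B/II-1 ? I-1×I-2: X^BY|X^bY
B/II-2 ? ·: X^BX^B|X^BX^b|X^bX^b
B/II-3 aff I-1×I-2: X^bX^b
B/II-4 aff I-1×I-2: X^bX^b
B/III-1 ? II-2×II-1: X^BY|X^bY
⇒ B over [I-1,I-2,II-1,II-2,II-3,II-4,III-1]: 12 consistent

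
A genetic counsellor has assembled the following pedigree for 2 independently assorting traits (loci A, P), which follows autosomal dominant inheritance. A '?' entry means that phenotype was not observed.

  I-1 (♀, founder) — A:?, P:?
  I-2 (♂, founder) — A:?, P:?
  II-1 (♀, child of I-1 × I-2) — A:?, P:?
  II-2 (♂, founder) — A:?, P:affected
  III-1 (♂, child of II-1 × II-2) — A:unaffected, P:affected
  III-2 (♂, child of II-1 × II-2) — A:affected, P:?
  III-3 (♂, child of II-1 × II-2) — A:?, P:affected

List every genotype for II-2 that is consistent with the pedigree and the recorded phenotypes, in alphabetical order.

A/I-1 ? ·: aa|Aa|AA
A/I-2 ? ·: aa|Aa|AA
A/II-1 ? I-1×I-2: aa|Aa
A/II-2 ? ·: aa|Aa
A/III-1 un II-1×II-2: aa
A/III-2 aff II-1×II-2: Aa|AA
A/III-3 ? II-1×II-2: aa|Aa|AA
⇒ A over [I-1,I-2,II-1,II-2,III-1,III-2,III-3]: 64 consistent
P/I-1 ? ·: pp|Pp|PP
P/I-2 ? ·: pp|Pp|PP
P/II-1 ? I-1×I-2: pp|Pp|PP
P/II-2 aff ·: Pp|PP
P/III-1 aff II-1×II-2: Pp|PP
P/III-2 ? II-1×II-2: pp|Pp|PP
P/III-3 aff II-1×II-2: Pp|PP
⇒ P over [I-1,I-2,II-1,II-2,III-1,III-2,III-3]: 188 consistent

II-2 ∈ {Aa PP, Aa Pp, aa PP, aa Pp}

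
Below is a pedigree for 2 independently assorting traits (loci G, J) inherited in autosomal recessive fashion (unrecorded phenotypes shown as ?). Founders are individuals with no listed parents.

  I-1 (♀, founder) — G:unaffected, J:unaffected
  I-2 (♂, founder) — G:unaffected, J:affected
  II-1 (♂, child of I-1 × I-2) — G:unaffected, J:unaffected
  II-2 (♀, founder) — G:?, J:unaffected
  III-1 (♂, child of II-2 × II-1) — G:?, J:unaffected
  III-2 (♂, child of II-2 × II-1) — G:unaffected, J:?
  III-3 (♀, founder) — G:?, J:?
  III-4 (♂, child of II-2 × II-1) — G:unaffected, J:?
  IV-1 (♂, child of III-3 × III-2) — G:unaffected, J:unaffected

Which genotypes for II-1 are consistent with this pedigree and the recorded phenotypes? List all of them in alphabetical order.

G/I-1 un ·: GG|Gg
G/I-2 un ·: GG|Gg
G/II-1 un I-1×I-2: GG|Gg
G/II-2 ? ·: GG|Gg|gg
G/III-1 ? II-2×II-1: GG|Gg|gg
G/III-2 un II-2×II-1: GG|Gg
G/III-3 ? ·: GG|Gg|gg
G/III-4 un II-2×II-1: GG|Gg
G/IV-1 un III-3×III-2: GG|Gg
⇒ G over [I-1,I-2,II-1,II-2,III-1,III-2,III-3,III-4,IV-1]: 480 consistent
J/I-1 un ·: JJ|Jj
J/I-2 aff ·: jj
J/II-1 un I-1×I-2: Jj
J/II-2 un ·: JJ|Jj
J/III-1 un II-2×II-1: JJ|Jj
J/III-2 ? II-2×II-1: JJ|Jj|jj
J/III-3 ? ·: JJ|Jj|jj
J/III-4 ? II-2×II-1: JJ|Jj|jj
J/IV-1 un III-3×III-2: JJ|Jj
⇒ J over [I-1,I-2,II-1,II-2,III-1,III-2,III-3,III-4,IV-1]: 204 consistent

II-1 ∈ {GG Jj, Gg Jj}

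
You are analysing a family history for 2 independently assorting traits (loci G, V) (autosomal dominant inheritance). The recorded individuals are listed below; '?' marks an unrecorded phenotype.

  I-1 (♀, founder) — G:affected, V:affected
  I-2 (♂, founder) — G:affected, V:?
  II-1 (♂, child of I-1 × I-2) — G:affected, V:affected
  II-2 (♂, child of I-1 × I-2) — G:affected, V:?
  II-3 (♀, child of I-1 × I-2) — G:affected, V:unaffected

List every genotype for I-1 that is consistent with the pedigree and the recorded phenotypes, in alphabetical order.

G/I-1 aff ·: Gg|GG
G/I-2 aff ·: Gg|GG
G/II-1 aff I-1×I-2: Gg|GG
G/II-2 aff I-1×I-2: Gg|GG
G/II-3 aff I-1×I-2: Gg|GG
⇒ G over [I-1,I-2,II-1,II-2,II-3]: 25 consistent
V/I-1 aff ·: Vv
V/I-2 ? ·: vv|Vv
V/II-1 aff I-1×I-2: Vv|VV
V/II-2 ? I-1×I-2: vv|Vv|VV
V/II-3 un I-1×I-2: vv
⇒ V over [I-1,I-2,II-1,II-2,II-3]: 8 consistent

I-1 ∈ {GG Vv, Gg Vv}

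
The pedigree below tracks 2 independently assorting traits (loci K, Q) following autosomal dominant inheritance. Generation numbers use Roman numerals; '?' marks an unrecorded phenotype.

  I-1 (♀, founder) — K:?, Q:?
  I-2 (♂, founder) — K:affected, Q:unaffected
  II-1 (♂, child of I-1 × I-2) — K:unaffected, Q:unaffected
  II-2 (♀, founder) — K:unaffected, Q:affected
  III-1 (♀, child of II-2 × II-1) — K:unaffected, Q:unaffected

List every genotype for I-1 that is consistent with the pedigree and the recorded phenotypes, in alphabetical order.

K/I-1 ? ·: kk|Kk
K/I-2 aff ·: Kk
K/II-1 un I-1×I-2: kk
K/II-2 un ·: kk
K/III-1 un II-2×II-1: kk
⇒ K over [I-1,I-2,II-1,II-2,III-1]: 2 consistent
Q/I-1 ? ·: qq|Qq
Q/I-2 un ·: qq
Q/II-1 un I-1×I-2: qq
Q/II-2 aff ·: Qq
Q/III-1 un II-2×II-1: qq
⇒ Q over [I-1,I-2,II-1,II-2,III-1]: 2 consistent

I-1 ∈ {Kk Qq, Kk qq, kk Qq, kk qq}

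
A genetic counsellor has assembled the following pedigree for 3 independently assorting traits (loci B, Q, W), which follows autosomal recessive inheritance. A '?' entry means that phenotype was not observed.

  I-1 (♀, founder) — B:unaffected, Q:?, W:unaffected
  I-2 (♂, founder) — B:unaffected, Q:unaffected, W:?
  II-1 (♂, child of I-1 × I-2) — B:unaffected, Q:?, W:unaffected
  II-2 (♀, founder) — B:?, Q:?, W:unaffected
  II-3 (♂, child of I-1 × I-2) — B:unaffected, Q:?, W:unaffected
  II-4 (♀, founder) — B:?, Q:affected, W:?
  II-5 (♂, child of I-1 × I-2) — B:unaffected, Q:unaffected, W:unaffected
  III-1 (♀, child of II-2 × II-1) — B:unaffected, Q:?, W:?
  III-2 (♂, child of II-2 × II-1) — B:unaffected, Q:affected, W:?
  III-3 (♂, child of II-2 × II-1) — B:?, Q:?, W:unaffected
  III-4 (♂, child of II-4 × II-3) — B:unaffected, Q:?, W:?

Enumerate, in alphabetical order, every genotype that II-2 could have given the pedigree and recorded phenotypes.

II-2 ∈ {BB Qq WW, BB Qq Ww, BB qq WW, BB qq Ww, Bb Qq WW, Bb Qq Ww, Bb qq WW, Bb qq Ww, bb Qq WW, bb Qq Ww, bb qq WW, bb qq Ww}

B/I-1 un ·: BB|Bb
B/I-2 un ·: BB|Bb
B/II-1 un I-1×I-2: BB|Bb
B/II-2 ? ·: BB|Bb|bb
B/II-3 un I-1×I-2: BB|Bb
B/II-4 ? ·: BB|Bb|bb
B/II-5 un I-1×I-2: BB|Bb
B/III-1 un II-2×II-1: BB|Bb
B/III-2 un II-2×II-1: BB|Bb
B/III-3 ? II-2×II-1: BB|Bb|bb
B/III-4 un II-4×II-3: BB|Bb
⇒ B over [I-1,I-2,II-1,II-2,II-3,II-4,II-5,III-1,III-2,III-3,III-4]: 1768 consistent
Q/I-1 ? ·: QQ|Qq|qq
Q/I-2 un ·: QQ|Qq
Q/II-1 ? I-1×I-2: Qq|qq
Q/II-2 ? ·: Qq|qq
Q/II-3 ? I-1×I-2: QQ|Qq|qq
Q/II-4 aff ·: qq
Q/II-5 un I-1×I-2: QQ|Qq
Q/III-1 ? II-2×II-1: QQ|Qq|qq
Q/III-2 aff II-2×II-1: qq
Q/III-3 ? II-2×II-1: QQ|Qq|qq
Q/III-4 ? II-4×II-3: Qq|qq
⇒ Q over [I-1,I-2,II-1,II-2,II-3,II-4,II-5,III-1,III-2,III-3,III-4]: 380 consistent
W/I-1 un ·: WW|Ww
W/I-2 ? ·: WW|Ww|ww
W/II-1 un I-1×I-2: WW|Ww
W/II-2 un ·: WW|Ww
W/II-3 un I-1×I-2: WW|Ww
W/II-4 ? ·: WW|Ww|ww
W/II-5 un I-1×I-2: WW|Ww
W/III-1 ? II-2×II-1: WW|Ww|ww
W/III-2 ? II-2×II-1: WW|Ww|ww
W/III-3 un II-2×II-1: WW|Ww
W/III-4 ? II-4×II-3: WW|Ww|ww
⇒ W over [I-1,I-2,II-1,II-2,II-3,II-4,II-5,III-1,III-2,III-3,III-4]: 2710 consistent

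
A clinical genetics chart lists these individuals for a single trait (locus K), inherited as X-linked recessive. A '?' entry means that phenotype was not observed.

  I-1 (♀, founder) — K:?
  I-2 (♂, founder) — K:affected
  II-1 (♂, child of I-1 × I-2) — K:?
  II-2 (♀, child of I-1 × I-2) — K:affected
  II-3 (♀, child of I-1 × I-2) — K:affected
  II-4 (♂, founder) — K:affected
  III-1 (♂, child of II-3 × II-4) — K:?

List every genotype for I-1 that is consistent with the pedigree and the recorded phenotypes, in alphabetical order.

K/I-1 ? ·: X^KX^k|X^kX^k
K/I-2 aff ·: X^kY
K/II-1 ? I-1×I-2: X^KY|X^kY
K/II-2 aff I-1×I-2: X^kX^k
K/II-3 aff I-1×I-2: X^kX^k
K/II-4 aff ·: X^kY
K/III-1 ? II-3×II-4: X^kY
⇒ K over [I-1,I-2,II-1,II-2,II-3,II-4,III-1]: 3 consistent

I-1 ∈ {X^KX^k, X^kX^k}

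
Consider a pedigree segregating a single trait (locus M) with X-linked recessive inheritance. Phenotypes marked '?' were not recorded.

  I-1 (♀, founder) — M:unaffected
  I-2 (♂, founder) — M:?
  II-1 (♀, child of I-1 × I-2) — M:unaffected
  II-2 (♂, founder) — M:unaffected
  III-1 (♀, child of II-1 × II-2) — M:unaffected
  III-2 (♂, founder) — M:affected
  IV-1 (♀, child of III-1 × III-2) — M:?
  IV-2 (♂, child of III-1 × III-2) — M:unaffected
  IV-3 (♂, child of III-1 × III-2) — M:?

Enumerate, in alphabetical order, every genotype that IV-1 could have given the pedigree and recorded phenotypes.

M/I-1 un ·: X^MX^M|X^MX^m
M/I-2 ? ·: X^MY|X^mY
M/II-1 un I-1×I-2: X^MX^M|X^MX^m
M/II-2 un ·: X^MY
M/III-1 un II-1×II-2: X^MX^M|X^MX^m
M/III-2 aff ·: X^mY
M/IV-1 ? III-1×III-2: X^MX^m|X^mX^m
M/IV-2 un III-1×III-2: X^MY
M/IV-3 ? III-1×III-2: X^MY|X^mY
⇒ M over [I-1,I-2,II-1,II-2,III-1,III-2,IV-1,IV-2,IV-3]: 17 consistent

IV-1 ∈ {X^MX^m, X^mX^m}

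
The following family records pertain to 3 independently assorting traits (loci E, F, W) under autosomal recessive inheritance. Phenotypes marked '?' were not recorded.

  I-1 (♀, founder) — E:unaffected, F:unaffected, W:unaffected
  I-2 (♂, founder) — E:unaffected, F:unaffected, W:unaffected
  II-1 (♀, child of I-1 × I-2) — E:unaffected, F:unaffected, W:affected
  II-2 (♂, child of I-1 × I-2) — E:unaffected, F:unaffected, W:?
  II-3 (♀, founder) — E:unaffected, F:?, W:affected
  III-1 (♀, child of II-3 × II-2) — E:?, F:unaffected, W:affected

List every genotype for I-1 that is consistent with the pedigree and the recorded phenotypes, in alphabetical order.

E/I-1 un ·: EE|Ee
E/I-2 un ·: EE|Ee
E/II-1 un I-1×I-2: EE|Ee
E/II-2 un I-1×I-2: EE|Ee
E/II-3 un ·: EE|Ee
E/III-1 ? II-3×II-2: EE|Ee|ee
⇒ E over [I-1,I-2,II-1,II-2,II-3,III-1]: 51 consistent
F/I-1 un ·: FF|Ff
F/I-2 un ·: FF|Ff
F/II-1 un I-1×I-2: FF|Ff
F/II-2 un I-1×I-2: FF|Ff
F/II-3 ? ·: FF|Ff|ff
F/III-1 un II-3×II-2: FF|Ff
⇒ F over [I-1,I-2,II-1,II-2,II-3,III-1]: 58 consistent
W/I-1 un ·: Ww
W/I-2 un ·: Ww
W/II-1 aff I-1×I-2: ww
W/II-2 ? I-1×I-2: Ww|ww
W/II-3 aff ·: ww
W/III-1 aff II-3×II-2: ww
⇒ W over [I-1,I-2,II-1,II-2,II-3,III-1]: 2 consistent

I-1 ∈ {EE FF Ww, EE Ff Ww, Ee FF Ww, Ee Ff Ww}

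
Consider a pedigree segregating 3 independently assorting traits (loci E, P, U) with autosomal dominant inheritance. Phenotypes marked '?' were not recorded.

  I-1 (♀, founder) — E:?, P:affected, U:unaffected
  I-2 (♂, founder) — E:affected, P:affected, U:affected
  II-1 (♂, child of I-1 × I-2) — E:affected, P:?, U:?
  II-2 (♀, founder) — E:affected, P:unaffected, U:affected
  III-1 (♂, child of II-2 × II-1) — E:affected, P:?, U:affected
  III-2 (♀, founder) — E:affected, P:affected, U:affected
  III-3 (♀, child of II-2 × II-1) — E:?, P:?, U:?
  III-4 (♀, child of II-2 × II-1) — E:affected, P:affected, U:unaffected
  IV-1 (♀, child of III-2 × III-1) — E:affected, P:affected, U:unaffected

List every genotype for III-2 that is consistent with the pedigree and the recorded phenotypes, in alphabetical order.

III-2 ∈ {EE PP Uu, EE Pp Uu, Ee PP Uu, Ee Pp Uu}

E/I-1 ? ·: ee|Ee|EE
E/I-2 aff ·: Ee|EE
E/II-1 aff I-1×I-2: Ee|EE
E/II-2 aff ·: Ee|EE
E/III-1 aff II-2×II-1: Ee|EE
E/III-2 aff ·: Ee|EE
E/III-3 ? II-2×II-1: ee|Ee|EE
E/III-4 aff II-2×II-1: Ee|EE
E/IV-1 aff III-2×III-1: Ee|EE
⇒ E over [I-1,I-2,II-1,II-2,III-1,III-2,III-3,III-4,IV-1]: 474 consistent
P/I-1 aff ·: Pp|PP
P/I-2 aff ·: Pp|PP
P/II-1 ? I-1×I-2: Pp|PP
P/II-2 un ·: pp
P/III-1 ? II-2×II-1: pp|Pp
P/III-2 aff ·: Pp|PP
P/III-3 ? II-2×II-1: pp|Pp
P/III-4 aff II-2×II-1: Pp
P/IV-1 aff III-2×III-1: Pp|PP
⇒ P over [I-1,I-2,II-1,II-2,III-1,III-2,III-3,III-4,IV-1]: 52 consistent
U/I-1 un ·: uu
U/I-2 aff ·: Uu|UU
U/II-1 ? I-1×I-2: uu|Uu
U/II-2 aff ·: Uu
U/III-1 aff II-2×II-1: Uu
U/III-2 aff ·: Uu
U/III-3 ? II-2×II-1: uu|Uu|UU
U/III-4 un II-2×II-1: uu
U/IV-1 un III-2×III-1: uu
⇒ U over [I-1,I-2,II-1,II-2,III-1,III-2,III-3,III-4,IV-1]: 8 consistent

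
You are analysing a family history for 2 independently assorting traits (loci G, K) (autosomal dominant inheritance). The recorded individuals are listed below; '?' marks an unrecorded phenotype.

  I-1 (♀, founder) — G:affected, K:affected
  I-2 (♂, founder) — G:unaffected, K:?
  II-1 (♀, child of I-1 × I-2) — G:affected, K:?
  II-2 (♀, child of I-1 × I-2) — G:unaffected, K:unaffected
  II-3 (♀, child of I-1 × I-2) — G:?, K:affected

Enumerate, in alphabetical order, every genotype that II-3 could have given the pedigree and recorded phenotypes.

II-3 ∈ {Gg KK, Gg Kk, gg KK, gg Kk}

G/I-1 aff ·: Gg
G/I-2 un ·: gg
G/II-1 aff I-1×I-2: Gg
G/II-2 un I-1×I-2: gg
G/II-3 ? I-1×I-2: gg|Gg
⇒ G over [I-1,I-2,II-1,II-2,II-3]: 2 consistent
K/I-1 aff ·: Kk
K/I-2 ? ·: kk|Kk
K/II-1 ? I-1×I-2: kk|Kk|KK
K/II-2 un I-1×I-2: kk
K/II-3 aff I-1×I-2: Kk|KK
⇒ K over [I-1,I-2,II-1,II-2,II-3]: 8 consistent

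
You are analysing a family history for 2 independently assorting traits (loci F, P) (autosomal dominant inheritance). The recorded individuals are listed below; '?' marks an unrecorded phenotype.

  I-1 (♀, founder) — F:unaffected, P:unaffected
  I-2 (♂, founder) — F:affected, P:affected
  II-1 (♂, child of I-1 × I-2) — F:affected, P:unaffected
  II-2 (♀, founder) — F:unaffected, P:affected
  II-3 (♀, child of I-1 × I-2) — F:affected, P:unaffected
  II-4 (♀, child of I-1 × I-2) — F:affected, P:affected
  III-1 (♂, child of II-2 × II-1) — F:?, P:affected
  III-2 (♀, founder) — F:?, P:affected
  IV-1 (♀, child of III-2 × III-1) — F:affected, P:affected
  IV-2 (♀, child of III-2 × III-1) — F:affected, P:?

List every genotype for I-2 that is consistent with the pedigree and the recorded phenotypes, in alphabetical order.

F/I-1 un ·: ff
F/I-2 aff ·: Ff|FF
F/II-1 aff I-1×I-2: Ff
F/II-2 un ·: ff
F/II-3 aff I-1×I-2: Ff
F/II-4 aff I-1×I-2: Ff
F/III-1 ? II-2×II-1: ff|Ff
F/III-2 ? ·: ff|Ff|FF
F/IV-1 aff III-2×III-1: Ff|FF
F/IV-2 aff III-2×III-1: Ff|FF
⇒ F over [I-1,I-2,II-1,II-2,II-3,II-4,III-1,III-2,IV-1,IV-2]: 22 consistent
P/I-1 un ·: pp
P/I-2 aff ·: Pp
P/II-1 un I-1×I-2: pp
P/II-2 aff ·: Pp|PP
P/II-3 un I-1×I-2: pp
P/II-4 aff I-1×I-2: Pp
P/III-1 aff II-2×II-1: Pp
P/III-2 aff ·: Pp|PP
P/IV-1 aff III-2×III-1: Pp|PP
P/IV-2 ? III-2×III-1: pp|Pp|PP
⇒ P over [I-1,I-2,II-1,II-2,II-3,II-4,III-1,III-2,IV-1,IV-2]: 20 consistent

I-2 ∈ {FF Pp, Ff Pp}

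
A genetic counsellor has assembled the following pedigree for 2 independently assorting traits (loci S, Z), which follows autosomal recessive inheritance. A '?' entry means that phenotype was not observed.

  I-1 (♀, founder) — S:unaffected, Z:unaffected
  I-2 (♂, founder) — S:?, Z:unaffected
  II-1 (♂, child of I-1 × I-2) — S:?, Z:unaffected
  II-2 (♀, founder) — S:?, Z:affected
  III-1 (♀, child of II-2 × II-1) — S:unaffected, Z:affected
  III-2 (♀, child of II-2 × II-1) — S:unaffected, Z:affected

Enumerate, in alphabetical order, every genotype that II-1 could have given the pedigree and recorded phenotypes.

II-1 ∈ {SS Zz, Ss Zz, ss Zz}

S/I-1 un ·: SS|Ss
S/I-2 ? ·: SS|Ss|ss
S/II-1 ? I-1×I-2: SS|Ss|ss
S/II-2 ? ·: SS|Ss|ss
S/III-1 un II-2×II-1: SS|Ss
S/III-2 un II-2×II-1: SS|Ss
⇒ S over [I-1,I-2,II-1,II-2,III-1,III-2]: 73 consistent
Z/I-1 un ·: ZZ|Zz
Z/I-2 un ·: ZZ|Zz
Z/II-1 un I-1×I-2: Zz
Z/II-2 aff ·: zz
Z/III-1 aff II-2×II-1: zz
Z/III-2 aff II-2×II-1: zz
⇒ Z over [I-1,I-2,II-1,II-2,III-1,III-2]: 3 consistent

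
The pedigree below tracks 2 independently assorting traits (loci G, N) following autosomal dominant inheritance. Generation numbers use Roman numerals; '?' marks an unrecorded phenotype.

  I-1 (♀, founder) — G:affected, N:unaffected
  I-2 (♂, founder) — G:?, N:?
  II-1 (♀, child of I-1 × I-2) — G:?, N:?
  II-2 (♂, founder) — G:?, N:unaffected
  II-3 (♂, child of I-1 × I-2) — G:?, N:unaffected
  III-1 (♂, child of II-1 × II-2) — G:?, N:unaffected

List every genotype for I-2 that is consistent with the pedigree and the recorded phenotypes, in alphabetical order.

G/I-1 aff ·: Gg|GG
G/I-2 ? ·: gg|Gg|GG
G/II-1 ? I-1×I-2: gg|Gg|GG
G/II-2 ? ·: gg|Gg|GG
G/II-3 ? I-1×I-2: gg|Gg|GG
G/III-1 ? II-1×II-2: gg|Gg|GG
⇒ G over [I-1,I-2,II-1,II-2,II-3,III-1]: 122 consistent
N/I-1 un ·: nn
N/I-2 ? ·: nn|Nn
N/II-1 ? I-1×I-2: nn|Nn
N/II-2 un ·: nn
N/II-3 un I-1×I-2: nn
N/III-1 un II-1×II-2: nn
⇒ N over [I-1,I-2,II-1,II-2,II-3,III-1]: 3 consistent

I-2 ∈ {GG Nn, GG nn, Gg Nn, Gg nn, gg Nn, gg nn}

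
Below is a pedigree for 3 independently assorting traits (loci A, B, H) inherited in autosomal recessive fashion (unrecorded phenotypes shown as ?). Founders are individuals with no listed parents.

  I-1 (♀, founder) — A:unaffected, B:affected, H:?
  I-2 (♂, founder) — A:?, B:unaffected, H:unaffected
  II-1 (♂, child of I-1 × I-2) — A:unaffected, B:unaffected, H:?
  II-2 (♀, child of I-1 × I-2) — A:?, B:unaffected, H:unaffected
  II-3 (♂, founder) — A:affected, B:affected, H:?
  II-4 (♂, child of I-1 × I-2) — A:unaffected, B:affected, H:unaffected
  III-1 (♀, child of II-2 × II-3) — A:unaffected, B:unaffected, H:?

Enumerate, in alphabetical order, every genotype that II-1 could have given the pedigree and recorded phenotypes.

A/I-1 un ·: AA|Aa
A/I-2 ? ·: AA|Aa|aa
A/II-1 un I-1×I-2: AA|Aa
A/II-2 ? I-1×I-2: AA|Aa
A/II-3 aff ·: aa
A/II-4 un I-1×I-2: AA|Aa
A/III-1 un II-2×II-3: Aa
⇒ A over [I-1,I-2,II-1,II-2,II-3,II-4,III-1]: 27 consistent
B/I-1 aff ·: bb
B/I-2 un ·: Bb
B/II-1 un I-1×I-2: Bb
B/II-2 un I-1×I-2: Bb
B/II-3 aff ·: bb
B/II-4 aff I-1×I-2: bb
B/III-1 un II-2×II-3: Bb
⇒ B over [I-1,I-2,II-1,II-2,II-3,II-4,III-1]: 1 consistent
H/I-1 ? ·: HH|Hh|hh
H/I-2 un ·: HH|Hh
H/II-1 ? I-1×I-2: HH|Hh|hh
H/II-2 un I-1×I-2: HH|Hh
H/II-3 ? ·: HH|Hh|hh
H/II-4 un I-1×I-2: HH|Hh
H/III-1 ? II-2×II-3: HH|Hh|hh
⇒ H over [I-1,I-2,II-1,II-2,II-3,II-4,III-1]: 179 consistent

II-1 ∈ {AA Bb HH, AA Bb Hh, AA Bb hh, Aa Bb HH, Aa Bb Hh, Aa Bb hh}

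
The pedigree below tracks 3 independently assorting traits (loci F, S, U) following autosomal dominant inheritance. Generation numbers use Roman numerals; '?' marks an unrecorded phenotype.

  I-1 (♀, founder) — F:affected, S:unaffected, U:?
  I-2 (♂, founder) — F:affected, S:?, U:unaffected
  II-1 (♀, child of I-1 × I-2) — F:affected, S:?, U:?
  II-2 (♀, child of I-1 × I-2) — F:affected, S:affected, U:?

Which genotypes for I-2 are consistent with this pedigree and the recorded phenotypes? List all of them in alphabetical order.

F/I-1 aff ·: Ff|FF
F/I-2 aff ·: Ff|FF
F/II-1 aff I-1×I-2: Ff|FF
F/II-2 aff I-1×I-2: Ff|FF
⇒ F over [I-1,I-2,II-1,II-2]: 13 consistent
S/I-1 un ·: ss
S/I-2 ? ·: Ss|SS
S/II-1 ? I-1×I-2: ss|Ss
S/II-2 aff I-1×I-2: Ss
⇒ S over [I-1,I-2,II-1,II-2]: 3 consistent
U/I-1 ? ·: uu|Uu|UU
U/I-2 un ·: uu
U/II-1 ? I-1×I-2: uu|Uu
U/II-2 ? I-1×I-2: uu|Uu
⇒ U over [I-1,I-2,II-1,II-2]: 6 consistent

I-2 ∈ {FF SS uu, FF Ss uu, Ff SS uu, Ff Ss uu}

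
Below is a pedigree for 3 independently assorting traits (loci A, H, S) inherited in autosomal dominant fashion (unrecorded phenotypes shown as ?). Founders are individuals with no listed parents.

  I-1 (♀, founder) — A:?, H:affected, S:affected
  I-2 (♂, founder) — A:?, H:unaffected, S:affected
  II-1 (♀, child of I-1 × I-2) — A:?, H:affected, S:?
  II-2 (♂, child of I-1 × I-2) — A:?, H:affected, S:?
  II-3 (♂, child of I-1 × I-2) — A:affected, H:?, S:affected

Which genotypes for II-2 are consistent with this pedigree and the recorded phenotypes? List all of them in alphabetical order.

II-2 ∈ {AA Hh SS, AA Hh Ss, AA Hh ss, Aa Hh SS, Aa Hh Ss, Aa Hh ss, aa Hh SS, aa Hh Ss, aa Hh ss}

A/I-1 ? ·: aa|Aa|AA
A/I-2 ? ·: aa|Aa|AA
A/II-1 ? I-1×I-2: aa|Aa|AA
A/II-2 ? I-1×I-2: aa|Aa|AA
A/II-3 aff I-1×I-2: Aa|AA
⇒ A over [I-1,I-2,II-1,II-2,II-3]: 45 consistent
H/I-1 aff ·: Hh|HH
H/I-2 un ·: hh
H/II-1 aff I-1×I-2: Hh
H/II-2 aff I-1×I-2: Hh
H/II-3 ? I-1×I-2: hh|Hh
⇒ H over [I-1,I-2,II-1,II-2,II-3]: 3 consistent
S/I-1 aff ·: Ss|SS
S/I-2 aff ·: Ss|SS
S/II-1 ? I-1×I-2: ss|Ss|SS
S/II-2 ? I-1×I-2: ss|Ss|SS
S/II-3 aff I-1×I-2: Ss|SS
⇒ S over [I-1,I-2,II-1,II-2,II-3]: 35 consistent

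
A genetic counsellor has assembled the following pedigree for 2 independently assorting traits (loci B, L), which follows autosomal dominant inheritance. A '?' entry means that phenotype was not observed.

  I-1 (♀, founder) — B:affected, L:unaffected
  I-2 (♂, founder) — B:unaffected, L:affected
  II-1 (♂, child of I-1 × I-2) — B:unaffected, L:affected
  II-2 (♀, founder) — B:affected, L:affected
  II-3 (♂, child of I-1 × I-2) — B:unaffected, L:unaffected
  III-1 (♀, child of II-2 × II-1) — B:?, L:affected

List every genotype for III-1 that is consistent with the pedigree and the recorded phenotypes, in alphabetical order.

B/I-1 aff ·: Bb
B/I-2 un ·: bb
B/II-1 un I-1×I-2: bb
B/II-2 aff ·: Bb|BB
B/II-3 un I-1×I-2: bb
B/III-1 ? II-2×II-1: bb|Bb
⇒ B over [I-1,I-2,II-1,II-2,II-3,III-1]: 3 consistent
L/I-1 un ·: ll
L/I-2 aff ·: Ll
L/II-1 aff I-1×I-2: Ll
L/II-2 aff ·: Ll|LL
L/II-3 un I-1×I-2: ll
L/III-1 aff II-2×II-1: Ll|LL
⇒ L over [I-1,I-2,II-1,II-2,II-3,III-1]: 4 consistent

III-1 ∈ {Bb LL, Bb Ll, bb LL, bb Ll}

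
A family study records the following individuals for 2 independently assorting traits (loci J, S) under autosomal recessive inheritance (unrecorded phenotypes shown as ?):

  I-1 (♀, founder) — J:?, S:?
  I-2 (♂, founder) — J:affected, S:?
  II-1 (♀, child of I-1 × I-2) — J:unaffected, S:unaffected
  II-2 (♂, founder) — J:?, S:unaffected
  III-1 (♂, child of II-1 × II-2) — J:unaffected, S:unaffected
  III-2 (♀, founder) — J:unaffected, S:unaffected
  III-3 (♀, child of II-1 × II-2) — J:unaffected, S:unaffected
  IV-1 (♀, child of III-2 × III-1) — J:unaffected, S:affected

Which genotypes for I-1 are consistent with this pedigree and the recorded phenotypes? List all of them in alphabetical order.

J/I-1 ? ·: JJ|Jj
J/I-2 aff ·: jj
J/II-1 un I-1×I-2: Jj
J/II-2 ? ·: JJ|Jj|jj
J/III-1 un II-1×II-2: JJ|Jj
J/III-2 un ·: JJ|Jj
J/III-3 un II-1×II-2: JJ|Jj
J/IV-1 un III-2×III-1: JJ|Jj
⇒ J over [I-1,I-2,II-1,II-2,III-1,III-2,III-3,IV-1]: 64 consistent
S/I-1 ? ·: SS|Ss|ss
S/I-2 ? ·: SS|Ss|ss
S/II-1 un I-1×I-2: SS|Ss
S/II-2 un ·: SS|Ss
S/III-1 un II-1×II-2: Ss
S/III-2 un ·: Ss
S/III-3 un II-1×II-2: SS|Ss
S/IV-1 aff III-2×III-1: ss
⇒ S over [I-1,I-2,II-1,II-2,III-1,III-2,III-3,IV-1]: 36 consistent

I-1 ∈ {JJ SS, JJ Ss, JJ ss, Jj SS, Jj Ss, Jj ss}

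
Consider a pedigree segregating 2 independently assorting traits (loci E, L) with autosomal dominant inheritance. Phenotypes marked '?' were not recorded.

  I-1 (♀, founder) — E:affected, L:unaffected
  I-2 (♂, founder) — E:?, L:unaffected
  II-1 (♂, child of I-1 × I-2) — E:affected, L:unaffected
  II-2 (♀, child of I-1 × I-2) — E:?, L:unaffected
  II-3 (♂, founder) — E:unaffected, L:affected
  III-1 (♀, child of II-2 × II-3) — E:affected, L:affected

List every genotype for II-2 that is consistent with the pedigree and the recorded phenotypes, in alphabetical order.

II-2 ∈ {EE ll, Ee ll}

E/I-1 aff ·: Ee|EE
E/I-2 ? ·: ee|Ee|EE
E/II-1 aff I-1×I-2: Ee|EE
E/II-2 ? I-1×I-2: Ee|EE
E/II-3 un ·: ee
E/III-1 aff II-2×II-3: Ee
⇒ E over [I-1,I-2,II-1,II-2,II-3,III-1]: 15 consistent
L/I-1 un ·: ll
L/I-2 un ·: ll
L/II-1 un I-1×I-2: ll
L/II-2 un I-1×I-2: ll
L/II-3 aff ·: Ll|LL
L/III-1 aff II-2×II-3: Ll
⇒ L over [I-1,I-2,II-1,II-2,II-3,III-1]: 2 consistent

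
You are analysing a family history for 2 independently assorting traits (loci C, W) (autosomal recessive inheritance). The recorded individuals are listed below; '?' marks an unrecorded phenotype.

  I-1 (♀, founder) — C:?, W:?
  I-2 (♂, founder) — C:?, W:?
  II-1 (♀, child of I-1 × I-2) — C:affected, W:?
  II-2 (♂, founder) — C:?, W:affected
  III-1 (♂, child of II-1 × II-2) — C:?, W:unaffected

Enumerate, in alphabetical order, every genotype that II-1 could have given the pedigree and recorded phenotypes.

C/I-1 ? ·: Cc|cc
C/I-2 ? ·: Cc|cc
C/II-1 aff I-1×I-2: cc
C/II-2 ? ·: CC|Cc|cc
C/III-1 ? II-1×II-2: Cc|cc
⇒ C over [I-1,I-2,II-1,II-2,III-1]: 16 consistent
W/I-1 ? ·: WW|Ww|ww
W/I-2 ? ·: WW|Ww|ww
W/II-1 ? I-1×I-2: WW|Ww
W/II-2 aff ·: ww
W/III-1 un II-1×II-2: Ww
⇒ W over [I-1,I-2,II-1,II-2,III-1]: 11 consistent

II-1 ∈ {cc WW, cc Ww}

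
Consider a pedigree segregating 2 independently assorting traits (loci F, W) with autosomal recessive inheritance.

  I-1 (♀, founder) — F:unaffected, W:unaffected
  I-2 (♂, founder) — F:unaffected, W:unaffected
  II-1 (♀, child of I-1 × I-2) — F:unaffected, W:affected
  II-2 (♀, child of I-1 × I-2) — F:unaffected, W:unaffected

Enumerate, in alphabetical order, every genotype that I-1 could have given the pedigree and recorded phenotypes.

F/I-1 un ·: FF|Ff
F/I-2 un ·: FF|Ff
F/II-1 un I-1×I-2: FF|Ff
F/II-2 un I-1×I-2: FF|Ff
⇒ F over [I-1,I-2,II-1,II-2]: 13 consistent
W/I-1 un ·: Ww
W/I-2 un ·: Ww
W/II-1 aff I-1×I-2: ww
W/II-2 un I-1×I-2: WW|Ww
⇒ W over [I-1,I-2,II-1,II-2]: 2 consistent

I-1 ∈ {FF Ww, Ff Ww}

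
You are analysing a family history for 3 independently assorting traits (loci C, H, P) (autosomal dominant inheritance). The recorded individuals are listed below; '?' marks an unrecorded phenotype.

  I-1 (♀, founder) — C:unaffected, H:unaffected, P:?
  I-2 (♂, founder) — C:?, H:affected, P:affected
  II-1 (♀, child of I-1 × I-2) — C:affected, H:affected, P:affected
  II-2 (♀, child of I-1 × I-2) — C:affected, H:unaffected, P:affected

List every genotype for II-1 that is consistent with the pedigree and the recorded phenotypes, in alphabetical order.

C/I-1 un ·: cc
C/I-2 ? ·: Cc|CC
C/II-1 aff I-1×I-2: Cc
C/II-2 aff I-1×I-2: Cc
⇒ C over [I-1,I-2,II-1,II-2]: 2 consistent
H/I-1 un ·: hh
H/I-2 aff ·: Hh
H/II-1 aff I-1×I-2: Hh
H/II-2 un I-1×I-2: hh
⇒ H over [I-1,I-2,II-1,II-2]: 1 consistent
P/I-1 ? ·: pp|Pp|PP
P/I-2 aff ·: Pp|PP
P/II-1 aff I-1×I-2: Pp|PP
P/II-2 aff I-1×I-2: Pp|PP
⇒ P over [I-1,I-2,II-1,II-2]: 15 consistent

II-1 ∈ {Cc Hh PP, Cc Hh Pp}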